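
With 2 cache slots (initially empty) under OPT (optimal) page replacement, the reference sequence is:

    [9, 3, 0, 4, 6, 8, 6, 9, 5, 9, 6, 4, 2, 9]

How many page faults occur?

9 → miss, frames (9)
3 → miss, frames (9 3)
0 → miss, evict 3, frames (9 0)
4 → miss, evict 0, frames (9 4)
6 → miss, evict 4, frames (9 6)
8 → miss, evict 9, frames (6 8)
6 → hit
9 → miss, evict 8, frames (6 9)
5 → miss, evict 6, frames (9 5)
9 → hit
6 → miss, evict 5, frames (9 6)
4 → miss, evict 6, frames (9 4)
2 → miss, evict 4, frames (9 2)
9 → hit
Page faults: 11.

11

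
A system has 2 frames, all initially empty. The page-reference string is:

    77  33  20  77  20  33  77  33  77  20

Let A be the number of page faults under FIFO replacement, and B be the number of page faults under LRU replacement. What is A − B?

-1

Under FIFO: F F F F . F . . . F → 6 faults.
Under LRU: F F F F . F F . . F → 7 faults.
A − B = 6 − 7 = -1.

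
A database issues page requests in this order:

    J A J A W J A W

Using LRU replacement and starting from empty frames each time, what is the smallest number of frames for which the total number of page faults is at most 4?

f=1: 8 faults
f=2: 6 faults
f=3: 3 faults
Smallest f with faults ≤ 4 is 3.

3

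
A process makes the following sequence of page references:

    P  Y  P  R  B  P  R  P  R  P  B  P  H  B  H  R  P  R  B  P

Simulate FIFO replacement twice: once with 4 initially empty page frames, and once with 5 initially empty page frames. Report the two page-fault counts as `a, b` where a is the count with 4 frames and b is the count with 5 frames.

6, 5

4 frames: F F . F F . . . . . . . F . . . F . . . → 6 faults.
5 frames: F F . F F . . . . . . . F . . . . . . . → 5 faults.
5 < 6: adding a frame reduced faults, as is typical.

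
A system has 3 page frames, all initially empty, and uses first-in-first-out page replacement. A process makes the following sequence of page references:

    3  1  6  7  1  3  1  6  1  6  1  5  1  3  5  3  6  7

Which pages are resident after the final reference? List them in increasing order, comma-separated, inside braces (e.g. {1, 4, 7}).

{3, 5, 7}

3 → miss, frames (3)
1 → miss, frames (3 1)
6 → miss, frames (3 1 6)
7 → miss, evict 3, frames (1 6 7)
1 → hit
3 → miss, evict 1, frames (6 7 3)
1 → miss, evict 6, frames (7 3 1)
6 → miss, evict 7, frames (3 1 6)
1 → hit
6 → hit
1 → hit
5 → miss, evict 3, frames (1 6 5)
1 → hit
3 → miss, evict 1, frames (6 5 3)
5 → hit
3 → hit
6 → hit
7 → miss, evict 6, frames (5 3 7)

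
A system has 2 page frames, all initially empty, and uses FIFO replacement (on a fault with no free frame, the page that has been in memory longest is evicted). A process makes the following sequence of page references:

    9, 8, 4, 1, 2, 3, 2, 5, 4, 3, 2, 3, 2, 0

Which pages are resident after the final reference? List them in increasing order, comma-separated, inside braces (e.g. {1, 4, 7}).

9: fault, frames (9)
8: fault, frames (9 8)
4: fault, evict 9, frames (8 4)
1: fault, evict 8, frames (4 1)
2: fault, evict 4, frames (1 2)
3: fault, evict 1, frames (2 3)
2: hit
5: fault, evict 2, frames (3 5)
4: fault, evict 3, frames (5 4)
3: fault, evict 5, frames (4 3)
2: fault, evict 4, frames (3 2)
3: hit
2: hit
0: fault, evict 3, frames (2 0)

{0, 2}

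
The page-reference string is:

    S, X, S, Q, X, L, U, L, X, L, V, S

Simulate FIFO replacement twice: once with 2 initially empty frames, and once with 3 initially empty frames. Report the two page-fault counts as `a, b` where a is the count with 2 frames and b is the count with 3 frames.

2 frames: F F . F . F F . F F F F → 9 faults.
3 frames: F F . F . F F . F . F F → 8 faults.
8 < 9: adding a frame reduced faults, as is typical.

9, 8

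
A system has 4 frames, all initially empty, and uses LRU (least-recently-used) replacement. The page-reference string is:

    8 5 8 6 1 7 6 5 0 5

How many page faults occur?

7

8 → miss, frames {8}
5 → miss, frames {8,5}
8 → hit
6 → miss, frames {5,8,6}
1 → miss, frames {5,8,6,1}
7 → miss, evict 5, frames {8,6,1,7}
6 → hit
5 → miss, evict 8, frames {1,7,6,5}
0 → miss, evict 1, frames {7,6,5,0}
5 → hit
Page faults: 7.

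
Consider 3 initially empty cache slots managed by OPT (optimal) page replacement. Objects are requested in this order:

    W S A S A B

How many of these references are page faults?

4

W → fault, frames {W}
S → fault, frames {W,S}
A → fault, frames {W,S,A}
S → hit
A → hit
B → fault, evict A, frames {W,S,B}
Page faults: 4.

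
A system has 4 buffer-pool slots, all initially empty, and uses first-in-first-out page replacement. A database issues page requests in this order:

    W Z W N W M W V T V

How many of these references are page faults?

6

W → miss, frames (W)
Z → miss, frames (W Z)
W → hit
N → miss, frames (W Z N)
W → hit
M → miss, frames (W Z N M)
W → hit
V → miss, evict W, frames (Z N M V)
T → miss, evict Z, frames (N M V T)
V → hit
Page faults: 6.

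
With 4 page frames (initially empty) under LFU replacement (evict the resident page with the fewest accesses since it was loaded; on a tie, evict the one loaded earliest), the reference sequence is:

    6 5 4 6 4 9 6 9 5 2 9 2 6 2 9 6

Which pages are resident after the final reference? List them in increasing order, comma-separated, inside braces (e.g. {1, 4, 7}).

6 -> fault, frames [6]
5 -> fault, frames [6, 5]
4 -> fault, frames [6, 5, 4]
6 -> hit
4 -> hit
9 -> fault, frames [6, 5, 4, 9]
6 -> hit
9 -> hit
5 -> hit
2 -> fault, evict 5, frames [6, 4, 9, 2]
9 -> hit
2 -> hit
6 -> hit
2 -> hit
9 -> hit
6 -> hit

{2, 4, 6, 9}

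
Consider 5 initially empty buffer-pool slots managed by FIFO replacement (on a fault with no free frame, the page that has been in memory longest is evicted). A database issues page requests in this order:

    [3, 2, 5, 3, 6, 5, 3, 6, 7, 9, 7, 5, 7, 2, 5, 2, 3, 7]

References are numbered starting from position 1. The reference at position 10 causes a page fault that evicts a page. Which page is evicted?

3

pos 1: 3 → miss, frames {3}
pos 2: 2 → miss, frames {3,2}
pos 3: 5 → miss, frames {3,2,5}
pos 4: 3 → hit
pos 5: 6 → miss, frames {3,2,5,6}
pos 6: 5 → hit
pos 7: 3 → hit
pos 8: 6 → hit
pos 9: 7 → miss, frames {3,2,5,6,7}
pos 10: 9 → miss, evict 3, frames {2,5,6,7,9}
At position 10, page 3 is evicted.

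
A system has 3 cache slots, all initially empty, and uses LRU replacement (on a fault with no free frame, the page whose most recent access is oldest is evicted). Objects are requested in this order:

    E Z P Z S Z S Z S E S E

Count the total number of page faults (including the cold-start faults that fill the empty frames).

5

E: fault, frames (E)
Z: fault, frames (E Z)
P: fault, frames (E Z P)
Z: hit
S: fault, evict E, frames (P Z S)
Z: hit
S: hit
Z: hit
S: hit
E: fault, evict P, frames (Z S E)
S: hit
E: hit
Page faults: 5.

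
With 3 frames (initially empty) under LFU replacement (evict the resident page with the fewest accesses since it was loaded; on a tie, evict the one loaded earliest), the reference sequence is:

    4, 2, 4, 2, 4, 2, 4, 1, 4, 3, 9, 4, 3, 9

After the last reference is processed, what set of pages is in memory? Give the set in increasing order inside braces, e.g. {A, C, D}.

{2, 4, 9}

4 → fault, frames [4]
2 → fault, frames [4, 2]
4 → hit
2 → hit
4 → hit
2 → hit
4 → hit
1 → fault, frames [4, 2, 1]
4 → hit
3 → fault, evict 1, frames [4, 2, 3]
9 → fault, evict 3, frames [4, 2, 9]
4 → hit
3 → fault, evict 9, frames [4, 2, 3]
9 → fault, evict 3, frames [4, 2, 9]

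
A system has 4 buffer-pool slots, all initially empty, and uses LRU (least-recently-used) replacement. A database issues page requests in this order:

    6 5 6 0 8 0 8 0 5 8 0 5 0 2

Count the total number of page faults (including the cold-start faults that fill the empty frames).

6 → miss, frames [6]
5 → miss, frames [6, 5]
6 → hit
0 → miss, frames [5, 6, 0]
8 → miss, frames [5, 6, 0, 8]
0 → hit
8 → hit
0 → hit
5 → hit
8 → hit
0 → hit
5 → hit
0 → hit
2 → miss, evict 6, frames [8, 5, 0, 2]
Page faults: 5.

5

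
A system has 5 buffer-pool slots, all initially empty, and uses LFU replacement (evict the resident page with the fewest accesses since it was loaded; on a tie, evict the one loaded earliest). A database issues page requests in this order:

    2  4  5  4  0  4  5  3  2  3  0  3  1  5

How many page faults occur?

6

2: miss, frames {2}
4: miss, frames {2,4}
5: miss, frames {2,4,5}
4: hit
0: miss, frames {2,4,5,0}
4: hit
5: hit
3: miss, frames {2,4,5,0,3}
2: hit
3: hit
0: hit
3: hit
1: miss, evict 2, frames {4,5,0,3,1}
5: hit
Page faults: 6.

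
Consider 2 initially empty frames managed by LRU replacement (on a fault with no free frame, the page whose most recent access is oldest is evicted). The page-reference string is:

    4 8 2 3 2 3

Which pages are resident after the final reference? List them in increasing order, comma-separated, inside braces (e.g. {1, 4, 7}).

4 → fault, frames {4}
8 → fault, frames {4,8}
2 → fault, evict 4, frames {8,2}
3 → fault, evict 8, frames {2,3}
2 → hit
3 → hit

{2, 3}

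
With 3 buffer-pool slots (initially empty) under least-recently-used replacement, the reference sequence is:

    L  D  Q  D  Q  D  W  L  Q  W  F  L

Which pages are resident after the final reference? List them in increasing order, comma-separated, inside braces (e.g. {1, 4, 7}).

L → fault, frames (L)
D → fault, frames (L D)
Q → fault, frames (L D Q)
D → hit
Q → hit
D → hit
W → fault, evict L, frames (Q D W)
L → fault, evict Q, frames (D W L)
Q → fault, evict D, frames (W L Q)
W → hit
F → fault, evict L, frames (Q W F)
L → fault, evict Q, frames (W F L)

{F, L, W}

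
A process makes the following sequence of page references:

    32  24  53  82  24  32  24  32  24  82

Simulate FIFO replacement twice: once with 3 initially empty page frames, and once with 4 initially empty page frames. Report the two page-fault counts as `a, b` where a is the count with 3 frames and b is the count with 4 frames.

6, 4

3 frames: F F F F . F F . . . → 6 faults.
4 frames: F F F F . . . . . . → 4 faults.
4 < 6: adding a frame reduced faults, as is typical.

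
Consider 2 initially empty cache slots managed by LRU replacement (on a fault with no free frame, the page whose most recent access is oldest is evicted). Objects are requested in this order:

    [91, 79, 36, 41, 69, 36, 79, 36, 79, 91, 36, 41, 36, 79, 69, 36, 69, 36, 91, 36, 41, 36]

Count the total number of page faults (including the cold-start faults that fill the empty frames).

91 → miss, frames [91]
79 → miss, frames [91, 79]
36 → miss, evict 91, frames [79, 36]
41 → miss, evict 79, frames [36, 41]
69 → miss, evict 36, frames [41, 69]
36 → miss, evict 41, frames [69, 36]
79 → miss, evict 69, frames [36, 79]
36 → hit
79 → hit
91 → miss, evict 36, frames [79, 91]
36 → miss, evict 79, frames [91, 36]
41 → miss, evict 91, frames [36, 41]
36 → hit
79 → miss, evict 41, frames [36, 79]
69 → miss, evict 36, frames [79, 69]
36 → miss, evict 79, frames [69, 36]
69 → hit
36 → hit
91 → miss, evict 69, frames [36, 91]
36 → hit
41 → miss, evict 91, frames [36, 41]
36 → hit
Page faults: 15.

15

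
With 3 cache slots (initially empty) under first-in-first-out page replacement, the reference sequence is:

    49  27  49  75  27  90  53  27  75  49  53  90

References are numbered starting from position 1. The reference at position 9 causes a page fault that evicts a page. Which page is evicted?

90

pos 1: 49 -> fault, frames (49)
pos 2: 27 -> fault, frames (49 27)
pos 3: 49 -> hit
pos 4: 75 -> fault, frames (49 27 75)
pos 5: 27 -> hit
pos 6: 90 -> fault, evict 49, frames (27 75 90)
pos 7: 53 -> fault, evict 27, frames (75 90 53)
pos 8: 27 -> fault, evict 75, frames (90 53 27)
pos 9: 75 -> fault, evict 90, frames (53 27 75)
At position 9, page 90 is evicted.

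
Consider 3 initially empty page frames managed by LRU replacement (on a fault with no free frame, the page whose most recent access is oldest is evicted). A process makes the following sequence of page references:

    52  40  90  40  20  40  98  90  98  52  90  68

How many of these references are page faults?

52 → miss, frames {52}
40 → miss, frames {52,40}
90 → miss, frames {52,40,90}
40 → hit
20 → miss, evict 52, frames {90,40,20}
40 → hit
98 → miss, evict 90, frames {20,40,98}
90 → miss, evict 20, frames {40,98,90}
98 → hit
52 → miss, evict 40, frames {90,98,52}
90 → hit
68 → miss, evict 98, frames {52,90,68}
Page faults: 8.

8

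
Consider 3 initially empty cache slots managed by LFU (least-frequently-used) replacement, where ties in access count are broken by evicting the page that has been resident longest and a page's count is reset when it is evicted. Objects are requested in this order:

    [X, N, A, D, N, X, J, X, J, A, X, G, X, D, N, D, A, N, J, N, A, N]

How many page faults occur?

X: fault, frames (X)
N: fault, frames (X N)
A: fault, frames (X N A)
D: fault, evict X, frames (N A D)
N: hit
X: fault, evict A, frames (N D X)
J: fault, evict D, frames (N X J)
X: hit
J: hit
A: fault, evict N, frames (X J A)
X: hit
G: fault, evict A, frames (X J G)
X: hit
D: fault, evict G, frames (X J D)
N: fault, evict D, frames (X J N)
D: fault, evict N, frames (X J D)
A: fault, evict D, frames (X J A)
N: fault, evict A, frames (X J N)
J: hit
N: hit
A: fault, evict N, frames (X J A)
N: fault, evict A, frames (X J N)
Page faults: 15.

15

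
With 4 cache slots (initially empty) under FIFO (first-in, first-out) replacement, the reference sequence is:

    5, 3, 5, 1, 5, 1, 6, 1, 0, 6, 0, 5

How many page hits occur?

5 → miss, frames (5)
3 → miss, frames (5 3)
5 → hit
1 → miss, frames (5 3 1)
5 → hit
1 → hit
6 → miss, frames (5 3 1 6)
1 → hit
0 → miss, evict 5, frames (3 1 6 0)
6 → hit
0 → hit
5 → miss, evict 3, frames (1 6 0 5)
Hits: 6.

6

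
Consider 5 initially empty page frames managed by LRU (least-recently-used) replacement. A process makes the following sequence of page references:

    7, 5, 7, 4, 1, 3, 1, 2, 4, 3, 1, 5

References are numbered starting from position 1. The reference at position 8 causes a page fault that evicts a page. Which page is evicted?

pos 1: 7 -> fault, frames [7]
pos 2: 5 -> fault, frames [7, 5]
pos 3: 7 -> hit
pos 4: 4 -> fault, frames [5, 7, 4]
pos 5: 1 -> fault, frames [5, 7, 4, 1]
pos 6: 3 -> fault, frames [5, 7, 4, 1, 3]
pos 7: 1 -> hit
pos 8: 2 -> fault, evict 5, frames [7, 4, 3, 1, 2]
At position 8, page 5 is evicted.

5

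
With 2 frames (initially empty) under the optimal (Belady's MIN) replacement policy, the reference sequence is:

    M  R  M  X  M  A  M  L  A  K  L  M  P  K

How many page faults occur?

M -> fault, frames {M}
R -> fault, frames {M,R}
M -> hit
X -> fault, evict R, frames {M,X}
M -> hit
A -> fault, evict X, frames {M,A}
M -> hit
L -> fault, evict M, frames {A,L}
A -> hit
K -> fault, evict A, frames {L,K}
L -> hit
M -> fault, evict L, frames {K,M}
P -> fault, evict M, frames {K,P}
K -> hit
Page faults: 8.

8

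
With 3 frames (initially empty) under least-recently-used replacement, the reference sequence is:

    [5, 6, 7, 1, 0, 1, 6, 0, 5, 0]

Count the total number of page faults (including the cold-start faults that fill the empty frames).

5 → miss, frames [5]
6 → miss, frames [5, 6]
7 → miss, frames [5, 6, 7]
1 → miss, evict 5, frames [6, 7, 1]
0 → miss, evict 6, frames [7, 1, 0]
1 → hit
6 → miss, evict 7, frames [0, 1, 6]
0 → hit
5 → miss, evict 1, frames [6, 0, 5]
0 → hit
Page faults: 7.

7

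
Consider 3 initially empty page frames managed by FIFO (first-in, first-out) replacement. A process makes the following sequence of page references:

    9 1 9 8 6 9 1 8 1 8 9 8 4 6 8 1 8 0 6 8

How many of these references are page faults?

13

9: fault, frames (9)
1: fault, frames (9 1)
9: hit
8: fault, frames (9 1 8)
6: fault, evict 9, frames (1 8 6)
9: fault, evict 1, frames (8 6 9)
1: fault, evict 8, frames (6 9 1)
8: fault, evict 6, frames (9 1 8)
1: hit
8: hit
9: hit
8: hit
4: fault, evict 9, frames (1 8 4)
6: fault, evict 1, frames (8 4 6)
8: hit
1: fault, evict 8, frames (4 6 1)
8: fault, evict 4, frames (6 1 8)
0: fault, evict 6, frames (1 8 0)
6: fault, evict 1, frames (8 0 6)
8: hit
Page faults: 13.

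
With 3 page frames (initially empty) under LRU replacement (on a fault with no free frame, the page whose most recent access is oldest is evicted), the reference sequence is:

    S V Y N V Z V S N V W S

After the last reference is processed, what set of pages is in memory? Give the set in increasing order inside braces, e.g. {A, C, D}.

{S, V, W}

S → miss, frames (S)
V → miss, frames (S V)
Y → miss, frames (S V Y)
N → miss, evict S, frames (V Y N)
V → hit
Z → miss, evict Y, frames (N V Z)
V → hit
S → miss, evict N, frames (Z V S)
N → miss, evict Z, frames (V S N)
V → hit
W → miss, evict S, frames (N V W)
S → miss, evict N, frames (V W S)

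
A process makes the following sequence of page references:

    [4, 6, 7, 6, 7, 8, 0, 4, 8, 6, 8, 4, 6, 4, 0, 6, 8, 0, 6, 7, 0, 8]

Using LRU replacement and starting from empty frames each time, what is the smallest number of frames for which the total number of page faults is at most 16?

f=1: 22 faults
f=2: 18 faults
f=3: 11 faults
f=4: 8 faults
f=5: 5 faults
Smallest f with faults ≤ 16 is 3.

3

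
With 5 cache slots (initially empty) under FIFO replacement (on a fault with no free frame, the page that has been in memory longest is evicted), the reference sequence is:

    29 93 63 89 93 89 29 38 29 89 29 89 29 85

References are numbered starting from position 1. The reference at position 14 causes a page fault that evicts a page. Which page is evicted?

29

pos 1: 29: miss, frames (29)
pos 2: 93: miss, frames (29 93)
pos 3: 63: miss, frames (29 93 63)
pos 4: 89: miss, frames (29 93 63 89)
pos 5: 93: hit
pos 6: 89: hit
pos 7: 29: hit
pos 8: 38: miss, frames (29 93 63 89 38)
pos 9: 29: hit
pos 10: 89: hit
pos 11: 29: hit
pos 12: 89: hit
pos 13: 29: hit
pos 14: 85: miss, evict 29, frames (93 63 89 38 85)
At position 14, page 29 is evicted.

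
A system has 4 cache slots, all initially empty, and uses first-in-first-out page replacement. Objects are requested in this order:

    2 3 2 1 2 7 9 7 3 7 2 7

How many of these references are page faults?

2: miss, frames [2]
3: miss, frames [2, 3]
2: hit
1: miss, frames [2, 3, 1]
2: hit
7: miss, frames [2, 3, 1, 7]
9: miss, evict 2, frames [3, 1, 7, 9]
7: hit
3: hit
7: hit
2: miss, evict 3, frames [1, 7, 9, 2]
7: hit
Page faults: 6.

6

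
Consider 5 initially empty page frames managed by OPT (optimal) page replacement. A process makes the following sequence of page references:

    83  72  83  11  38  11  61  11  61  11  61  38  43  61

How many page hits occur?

8

83: fault, frames [83]
72: fault, frames [83, 72]
83: hit
11: fault, frames [83, 72, 11]
38: fault, frames [83, 72, 11, 38]
11: hit
61: fault, frames [83, 72, 11, 38, 61]
11: hit
61: hit
11: hit
61: hit
38: hit
43: fault, evict 38, frames [83, 72, 11, 61, 43]
61: hit
Hits: 8.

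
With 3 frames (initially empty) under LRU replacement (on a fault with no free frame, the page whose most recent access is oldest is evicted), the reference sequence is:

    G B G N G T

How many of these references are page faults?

G -> fault, frames [G]
B -> fault, frames [G, B]
G -> hit
N -> fault, frames [B, G, N]
G -> hit
T -> fault, evict B, frames [N, G, T]
Page faults: 4.

4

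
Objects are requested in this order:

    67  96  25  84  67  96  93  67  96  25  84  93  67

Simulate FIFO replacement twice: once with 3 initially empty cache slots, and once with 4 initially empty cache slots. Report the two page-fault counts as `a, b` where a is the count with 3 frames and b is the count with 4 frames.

3 frames: F F F F F F F . . F F . F → 10 faults.
4 frames: F F F F . . F F F F F F F → 11 faults.
11 > 10: adding a frame increased faults — Belady's anomaly.

10, 11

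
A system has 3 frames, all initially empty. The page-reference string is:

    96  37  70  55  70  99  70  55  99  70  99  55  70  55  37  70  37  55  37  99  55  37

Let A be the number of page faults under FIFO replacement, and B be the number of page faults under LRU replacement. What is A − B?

3

Under FIFO: F F F F . F . . . . . . . . F F . F . F . F → 10 faults.
Under LRU: F F F F . F . . . . . . . . F . . . . F . . → 7 faults.
A − B = 10 − 7 = 3.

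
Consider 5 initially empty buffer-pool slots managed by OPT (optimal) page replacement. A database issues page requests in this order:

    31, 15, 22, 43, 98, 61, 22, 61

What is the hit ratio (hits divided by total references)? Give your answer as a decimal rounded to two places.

0.25

31 -> fault, frames (31)
15 -> fault, frames (31 15)
22 -> fault, frames (31 15 22)
43 -> fault, frames (31 15 22 43)
98 -> fault, frames (31 15 22 43 98)
61 -> fault, evict 98, frames (31 15 22 43 61)
22 -> hit
61 -> hit
Hits: 2 of 8 references → 2/8 = 0.2500.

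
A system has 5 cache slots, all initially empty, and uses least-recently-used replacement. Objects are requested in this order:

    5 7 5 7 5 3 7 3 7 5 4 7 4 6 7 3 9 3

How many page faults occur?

5 -> fault, frames [5]
7 -> fault, frames [5, 7]
5 -> hit
7 -> hit
5 -> hit
3 -> fault, frames [7, 5, 3]
7 -> hit
3 -> hit
7 -> hit
5 -> hit
4 -> fault, frames [3, 7, 5, 4]
7 -> hit
4 -> hit
6 -> fault, frames [3, 5, 7, 4, 6]
7 -> hit
3 -> hit
9 -> fault, evict 5, frames [4, 6, 7, 3, 9]
3 -> hit
Page faults: 6.

6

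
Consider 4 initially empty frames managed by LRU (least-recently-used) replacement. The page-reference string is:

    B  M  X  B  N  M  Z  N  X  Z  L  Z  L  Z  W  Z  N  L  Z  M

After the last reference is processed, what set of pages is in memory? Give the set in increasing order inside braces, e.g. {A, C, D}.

{L, M, N, Z}

B → fault, frames (B)
M → fault, frames (B M)
X → fault, frames (B M X)
B → hit
N → fault, frames (M X B N)
M → hit
Z → fault, evict X, frames (B N M Z)
N → hit
X → fault, evict B, frames (M Z N X)
Z → hit
L → fault, evict M, frames (N X Z L)
Z → hit
L → hit
Z → hit
W → fault, evict N, frames (X L Z W)
Z → hit
N → fault, evict X, frames (L W Z N)
L → hit
Z → hit
M → fault, evict W, frames (N L Z M)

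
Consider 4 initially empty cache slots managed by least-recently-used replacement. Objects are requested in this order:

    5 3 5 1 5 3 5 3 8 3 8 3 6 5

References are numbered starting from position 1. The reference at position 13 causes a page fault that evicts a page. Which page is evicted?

1

pos 1: 5 → miss, frames (5)
pos 2: 3 → miss, frames (5 3)
pos 3: 5 → hit
pos 4: 1 → miss, frames (3 5 1)
pos 5: 5 → hit
pos 6: 3 → hit
pos 7: 5 → hit
pos 8: 3 → hit
pos 9: 8 → miss, frames (1 5 3 8)
pos 10: 3 → hit
pos 11: 8 → hit
pos 12: 3 → hit
pos 13: 6 → miss, evict 1, frames (5 8 3 6)
At position 13, page 1 is evicted.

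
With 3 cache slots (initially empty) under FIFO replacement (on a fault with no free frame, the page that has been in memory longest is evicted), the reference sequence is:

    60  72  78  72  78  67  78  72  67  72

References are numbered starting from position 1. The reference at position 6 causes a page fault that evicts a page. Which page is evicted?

pos 1: 60 → fault, frames {60}
pos 2: 72 → fault, frames {60,72}
pos 3: 78 → fault, frames {60,72,78}
pos 4: 72 → hit
pos 5: 78 → hit
pos 6: 67 → fault, evict 60, frames {72,78,67}
At position 6, page 60 is evicted.

60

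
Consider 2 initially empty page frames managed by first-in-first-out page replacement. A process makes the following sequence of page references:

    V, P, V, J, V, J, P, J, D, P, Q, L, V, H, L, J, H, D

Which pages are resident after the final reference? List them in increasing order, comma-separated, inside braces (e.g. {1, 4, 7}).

V -> miss, frames [V]
P -> miss, frames [V, P]
V -> hit
J -> miss, evict V, frames [P, J]
V -> miss, evict P, frames [J, V]
J -> hit
P -> miss, evict J, frames [V, P]
J -> miss, evict V, frames [P, J]
D -> miss, evict P, frames [J, D]
P -> miss, evict J, frames [D, P]
Q -> miss, evict D, frames [P, Q]
L -> miss, evict P, frames [Q, L]
V -> miss, evict Q, frames [L, V]
H -> miss, evict L, frames [V, H]
L -> miss, evict V, frames [H, L]
J -> miss, evict H, frames [L, J]
H -> miss, evict L, frames [J, H]
D -> miss, evict J, frames [H, D]

{D, H}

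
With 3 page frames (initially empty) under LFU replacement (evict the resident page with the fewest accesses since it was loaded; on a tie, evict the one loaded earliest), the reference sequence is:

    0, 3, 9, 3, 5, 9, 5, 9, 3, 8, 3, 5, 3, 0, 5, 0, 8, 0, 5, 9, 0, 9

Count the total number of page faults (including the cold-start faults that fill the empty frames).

13

0 → miss, frames (0)
3 → miss, frames (0 3)
9 → miss, frames (0 3 9)
3 → hit
5 → miss, evict 0, frames (3 9 5)
9 → hit
5 → hit
9 → hit
3 → hit
8 → miss, evict 5, frames (3 9 8)
3 → hit
5 → miss, evict 8, frames (3 9 5)
3 → hit
0 → miss, evict 5, frames (3 9 0)
5 → miss, evict 0, frames (3 9 5)
0 → miss, evict 5, frames (3 9 0)
8 → miss, evict 0, frames (3 9 8)
0 → miss, evict 8, frames (3 9 0)
5 → miss, evict 0, frames (3 9 5)
9 → hit
0 → miss, evict 5, frames (3 9 0)
9 → hit
Page faults: 13.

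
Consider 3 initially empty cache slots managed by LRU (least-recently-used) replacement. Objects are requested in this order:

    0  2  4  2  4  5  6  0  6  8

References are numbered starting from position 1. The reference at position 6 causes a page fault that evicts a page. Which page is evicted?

0

pos 1: 0 -> fault, frames (0)
pos 2: 2 -> fault, frames (0 2)
pos 3: 4 -> fault, frames (0 2 4)
pos 4: 2 -> hit
pos 5: 4 -> hit
pos 6: 5 -> fault, evict 0, frames (2 4 5)
At position 6, page 0 is evicted.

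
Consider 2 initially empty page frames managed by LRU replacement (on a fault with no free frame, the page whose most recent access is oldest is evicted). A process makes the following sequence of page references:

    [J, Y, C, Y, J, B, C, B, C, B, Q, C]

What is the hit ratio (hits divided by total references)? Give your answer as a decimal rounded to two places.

J -> fault, frames {J}
Y -> fault, frames {J,Y}
C -> fault, evict J, frames {Y,C}
Y -> hit
J -> fault, evict C, frames {Y,J}
B -> fault, evict Y, frames {J,B}
C -> fault, evict J, frames {B,C}
B -> hit
C -> hit
B -> hit
Q -> fault, evict C, frames {B,Q}
C -> fault, evict B, frames {Q,C}
Hits: 4 of 12 references → 4/12 = 0.3333.

0.33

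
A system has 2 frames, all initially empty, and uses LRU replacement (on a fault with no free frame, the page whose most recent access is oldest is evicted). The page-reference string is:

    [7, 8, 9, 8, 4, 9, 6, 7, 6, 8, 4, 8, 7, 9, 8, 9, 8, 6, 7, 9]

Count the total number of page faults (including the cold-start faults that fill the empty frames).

7: fault, frames (7)
8: fault, frames (7 8)
9: fault, evict 7, frames (8 9)
8: hit
4: fault, evict 9, frames (8 4)
9: fault, evict 8, frames (4 9)
6: fault, evict 4, frames (9 6)
7: fault, evict 9, frames (6 7)
6: hit
8: fault, evict 7, frames (6 8)
4: fault, evict 6, frames (8 4)
8: hit
7: fault, evict 4, frames (8 7)
9: fault, evict 8, frames (7 9)
8: fault, evict 7, frames (9 8)
9: hit
8: hit
6: fault, evict 9, frames (8 6)
7: fault, evict 8, frames (6 7)
9: fault, evict 6, frames (7 9)
Page faults: 15.

15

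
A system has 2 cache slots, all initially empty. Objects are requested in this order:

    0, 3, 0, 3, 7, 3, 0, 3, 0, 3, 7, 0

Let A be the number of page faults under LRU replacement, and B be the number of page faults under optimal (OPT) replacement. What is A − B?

1

Under LRU: F F . . F . F . . . F F → 6 faults.
Under OPT: F F . . F . F . . . F . → 5 faults.
A − B = 6 − 5 = 1.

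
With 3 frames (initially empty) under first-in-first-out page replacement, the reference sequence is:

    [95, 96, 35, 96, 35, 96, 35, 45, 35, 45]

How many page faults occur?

95 -> miss, frames {95}
96 -> miss, frames {95,96}
35 -> miss, frames {95,96,35}
96 -> hit
35 -> hit
96 -> hit
35 -> hit
45 -> miss, evict 95, frames {96,35,45}
35 -> hit
45 -> hit
Page faults: 4.

4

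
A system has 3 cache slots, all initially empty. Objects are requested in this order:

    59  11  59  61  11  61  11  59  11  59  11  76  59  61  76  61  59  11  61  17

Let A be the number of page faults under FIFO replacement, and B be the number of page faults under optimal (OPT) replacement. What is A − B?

Under FIFO: F F . F . . . . . . . F F . . . . F F F → 8 faults.
Under OPT: F F . F . . . . . . . F . . . . . F . F → 6 faults.
A − B = 8 − 6 = 2.

2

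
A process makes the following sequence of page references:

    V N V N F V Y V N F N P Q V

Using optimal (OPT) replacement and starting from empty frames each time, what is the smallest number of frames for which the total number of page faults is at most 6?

f=1: 14 faults
f=2: 9 faults
f=3: 7 faults
f=4: 6 faults
f=5: 6 faults
f=6: 6 faults
Smallest f with faults ≤ 6 is 4.

4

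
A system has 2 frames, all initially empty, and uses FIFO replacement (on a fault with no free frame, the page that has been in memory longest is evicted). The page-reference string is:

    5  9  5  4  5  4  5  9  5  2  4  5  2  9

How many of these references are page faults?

10

5 → miss, frames (5)
9 → miss, frames (5 9)
5 → hit
4 → miss, evict 5, frames (9 4)
5 → miss, evict 9, frames (4 5)
4 → hit
5 → hit
9 → miss, evict 4, frames (5 9)
5 → hit
2 → miss, evict 5, frames (9 2)
4 → miss, evict 9, frames (2 4)
5 → miss, evict 2, frames (4 5)
2 → miss, evict 4, frames (5 2)
9 → miss, evict 5, frames (2 9)
Page faults: 10.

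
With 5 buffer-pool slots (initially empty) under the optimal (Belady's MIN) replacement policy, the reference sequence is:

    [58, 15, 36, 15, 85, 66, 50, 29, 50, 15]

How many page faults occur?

7

58 -> miss, frames (58)
15 -> miss, frames (58 15)
36 -> miss, frames (58 15 36)
15 -> hit
85 -> miss, frames (58 15 36 85)
66 -> miss, frames (58 15 36 85 66)
50 -> miss, evict 66, frames (58 15 36 85 50)
29 -> miss, evict 85, frames (58 15 36 50 29)
50 -> hit
15 -> hit
Page faults: 7.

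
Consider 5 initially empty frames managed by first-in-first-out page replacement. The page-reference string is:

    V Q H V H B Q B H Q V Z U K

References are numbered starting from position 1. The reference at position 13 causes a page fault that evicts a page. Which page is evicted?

V

pos 1: V → miss, frames (V)
pos 2: Q → miss, frames (V Q)
pos 3: H → miss, frames (V Q H)
pos 4: V → hit
pos 5: H → hit
pos 6: B → miss, frames (V Q H B)
pos 7: Q → hit
pos 8: B → hit
pos 9: H → hit
pos 10: Q → hit
pos 11: V → hit
pos 12: Z → miss, frames (V Q H B Z)
pos 13: U → miss, evict V, frames (Q H B Z U)
At position 13, page V is evicted.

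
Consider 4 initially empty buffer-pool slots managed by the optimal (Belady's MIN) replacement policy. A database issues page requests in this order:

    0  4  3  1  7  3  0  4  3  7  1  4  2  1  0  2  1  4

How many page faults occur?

0 -> fault, frames (0)
4 -> fault, frames (0 4)
3 -> fault, frames (0 4 3)
1 -> fault, frames (0 4 3 1)
7 -> fault, evict 1, frames (0 4 3 7)
3 -> hit
0 -> hit
4 -> hit
3 -> hit
7 -> hit
1 -> fault, evict 7, frames (0 4 3 1)
4 -> hit
2 -> fault, evict 3, frames (0 4 1 2)
1 -> hit
0 -> hit
2 -> hit
1 -> hit
4 -> hit
Page faults: 7.

7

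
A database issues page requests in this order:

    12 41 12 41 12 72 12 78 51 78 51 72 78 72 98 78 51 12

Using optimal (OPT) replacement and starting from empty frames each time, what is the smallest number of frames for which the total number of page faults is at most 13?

2

f=1: 18 faults
f=2: 9 faults
f=3: 7 faults
f=4: 6 faults
f=5: 6 faults
f=6: 6 faults
Smallest f with faults ≤ 13 is 2.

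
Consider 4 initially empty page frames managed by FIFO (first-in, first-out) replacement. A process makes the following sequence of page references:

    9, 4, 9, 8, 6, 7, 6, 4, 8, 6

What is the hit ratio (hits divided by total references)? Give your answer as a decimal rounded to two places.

9 → miss, frames [9]
4 → miss, frames [9, 4]
9 → hit
8 → miss, frames [9, 4, 8]
6 → miss, frames [9, 4, 8, 6]
7 → miss, evict 9, frames [4, 8, 6, 7]
6 → hit
4 → hit
8 → hit
6 → hit
Hits: 5 of 10 references → 5/10 = 0.5000.

0.50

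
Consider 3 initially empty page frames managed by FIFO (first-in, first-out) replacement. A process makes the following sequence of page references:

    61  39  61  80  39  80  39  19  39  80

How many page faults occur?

4

61 → fault, frames [61]
39 → fault, frames [61, 39]
61 → hit
80 → fault, frames [61, 39, 80]
39 → hit
80 → hit
39 → hit
19 → fault, evict 61, frames [39, 80, 19]
39 → hit
80 → hit
Page faults: 4.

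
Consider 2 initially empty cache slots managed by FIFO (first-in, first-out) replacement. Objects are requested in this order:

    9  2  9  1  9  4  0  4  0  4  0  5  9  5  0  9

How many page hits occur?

7

9 → fault, frames [9]
2 → fault, frames [9, 2]
9 → hit
1 → fault, evict 9, frames [2, 1]
9 → fault, evict 2, frames [1, 9]
4 → fault, evict 1, frames [9, 4]
0 → fault, evict 9, frames [4, 0]
4 → hit
0 → hit
4 → hit
0 → hit
5 → fault, evict 4, frames [0, 5]
9 → fault, evict 0, frames [5, 9]
5 → hit
0 → fault, evict 5, frames [9, 0]
9 → hit
Hits: 7.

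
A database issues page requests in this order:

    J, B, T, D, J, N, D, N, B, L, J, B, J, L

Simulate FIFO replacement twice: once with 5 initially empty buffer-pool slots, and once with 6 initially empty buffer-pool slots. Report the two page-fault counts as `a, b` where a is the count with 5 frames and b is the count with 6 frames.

8, 6

5 frames: F F F F . F . . . F F F . . → 8 faults.
6 frames: F F F F . F . . . F . . . . → 6 faults.
6 < 8: adding a frame reduced faults, as is typical.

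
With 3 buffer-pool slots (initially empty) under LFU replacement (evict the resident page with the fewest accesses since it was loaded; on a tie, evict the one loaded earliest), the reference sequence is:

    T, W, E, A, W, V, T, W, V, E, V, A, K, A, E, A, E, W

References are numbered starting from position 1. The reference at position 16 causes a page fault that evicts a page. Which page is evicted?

E

pos 1: T: miss, frames (T)
pos 2: W: miss, frames (T W)
pos 3: E: miss, frames (T W E)
pos 4: A: miss, evict T, frames (W E A)
pos 5: W: hit
pos 6: V: miss, evict E, frames (W A V)
pos 7: T: miss, evict A, frames (W V T)
pos 8: W: hit
pos 9: V: hit
pos 10: E: miss, evict T, frames (W V E)
pos 11: V: hit
pos 12: A: miss, evict E, frames (W V A)
pos 13: K: miss, evict A, frames (W V K)
pos 14: A: miss, evict K, frames (W V A)
pos 15: E: miss, evict A, frames (W V E)
pos 16: A: miss, evict E, frames (W V A)
At position 16, page E is evicted.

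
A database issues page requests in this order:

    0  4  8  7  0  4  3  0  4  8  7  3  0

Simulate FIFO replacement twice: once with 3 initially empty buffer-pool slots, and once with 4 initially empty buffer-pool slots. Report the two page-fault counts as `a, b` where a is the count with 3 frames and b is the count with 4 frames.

3 frames: F F F F F F F . . F F . F → 10 faults.
4 frames: F F F F . . F F F F F F F → 11 faults.
11 > 10: adding a frame increased faults — Belady's anomaly.

10, 11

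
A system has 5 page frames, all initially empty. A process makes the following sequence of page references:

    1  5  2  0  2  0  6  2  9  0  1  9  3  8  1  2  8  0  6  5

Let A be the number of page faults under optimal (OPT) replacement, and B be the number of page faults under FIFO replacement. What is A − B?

Under OPT: F F F F . . F . F . . . F F . . . . . F → 9 faults.
Under FIFO: F F F F . . F . F . F . F F . F . F F F → 13 faults.
A − B = 9 − 13 = -4.

-4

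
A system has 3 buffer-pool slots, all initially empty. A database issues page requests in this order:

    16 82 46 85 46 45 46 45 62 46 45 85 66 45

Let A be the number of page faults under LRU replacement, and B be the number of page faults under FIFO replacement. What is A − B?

-2

Under LRU: F F F F . F . . F . . F F . → 8 faults.
Under FIFO: F F F F . F . . F F . F F F → 10 faults.
A − B = 8 − 10 = -2.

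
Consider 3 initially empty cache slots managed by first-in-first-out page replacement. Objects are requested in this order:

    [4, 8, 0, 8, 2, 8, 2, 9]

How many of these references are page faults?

4 -> miss, frames (4)
8 -> miss, frames (4 8)
0 -> miss, frames (4 8 0)
8 -> hit
2 -> miss, evict 4, frames (8 0 2)
8 -> hit
2 -> hit
9 -> miss, evict 8, frames (0 2 9)
Page faults: 5.

5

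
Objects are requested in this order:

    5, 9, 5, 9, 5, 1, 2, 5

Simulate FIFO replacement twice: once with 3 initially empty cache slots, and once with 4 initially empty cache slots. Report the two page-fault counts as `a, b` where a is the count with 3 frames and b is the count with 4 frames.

3 frames: F F . . . F F F → 5 faults.
4 frames: F F . . . F F . → 4 faults.
4 < 5: adding a frame reduced faults, as is typical.

5, 4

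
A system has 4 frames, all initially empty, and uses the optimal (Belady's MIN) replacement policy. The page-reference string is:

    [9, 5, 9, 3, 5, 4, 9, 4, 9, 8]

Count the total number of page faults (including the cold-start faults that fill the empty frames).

5

9 → fault, frames [9]
5 → fault, frames [9, 5]
9 → hit
3 → fault, frames [9, 5, 3]
5 → hit
4 → fault, frames [9, 5, 3, 4]
9 → hit
4 → hit
9 → hit
8 → fault, evict 4, frames [9, 5, 3, 8]
Page faults: 5.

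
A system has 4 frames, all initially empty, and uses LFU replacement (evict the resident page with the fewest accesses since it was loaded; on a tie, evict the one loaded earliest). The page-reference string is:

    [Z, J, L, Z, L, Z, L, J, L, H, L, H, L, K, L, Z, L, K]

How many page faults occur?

Z: fault, frames [Z]
J: fault, frames [Z, J]
L: fault, frames [Z, J, L]
Z: hit
L: hit
Z: hit
L: hit
J: hit
L: hit
H: fault, frames [Z, J, L, H]
L: hit
H: hit
L: hit
K: fault, evict J, frames [Z, L, H, K]
L: hit
Z: hit
L: hit
K: hit
Page faults: 5.

5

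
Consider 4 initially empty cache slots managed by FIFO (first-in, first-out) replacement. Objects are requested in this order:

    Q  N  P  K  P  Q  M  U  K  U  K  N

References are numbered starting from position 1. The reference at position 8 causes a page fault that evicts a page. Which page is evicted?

pos 1: Q → fault, frames (Q)
pos 2: N → fault, frames (Q N)
pos 3: P → fault, frames (Q N P)
pos 4: K → fault, frames (Q N P K)
pos 5: P → hit
pos 6: Q → hit
pos 7: M → fault, evict Q, frames (N P K M)
pos 8: U → fault, evict N, frames (P K M U)
At position 8, page N is evicted.

N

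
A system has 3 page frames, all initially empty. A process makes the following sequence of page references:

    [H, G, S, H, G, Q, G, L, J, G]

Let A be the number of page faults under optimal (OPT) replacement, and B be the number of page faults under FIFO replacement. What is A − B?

-1

Under OPT: F F F . . F . F F . → 6 faults.
Under FIFO: F F F . . F . F F F → 7 faults.
A − B = 6 − 7 = -1.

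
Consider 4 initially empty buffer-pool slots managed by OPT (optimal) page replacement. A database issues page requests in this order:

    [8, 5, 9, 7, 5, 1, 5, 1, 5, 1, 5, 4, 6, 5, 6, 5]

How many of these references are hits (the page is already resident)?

9

8: miss, frames [8]
5: miss, frames [8, 5]
9: miss, frames [8, 5, 9]
7: miss, frames [8, 5, 9, 7]
5: hit
1: miss, evict 7, frames [8, 5, 9, 1]
5: hit
1: hit
5: hit
1: hit
5: hit
4: miss, evict 1, frames [8, 5, 9, 4]
6: miss, evict 4, frames [8, 5, 9, 6]
5: hit
6: hit
5: hit
Hits: 9.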